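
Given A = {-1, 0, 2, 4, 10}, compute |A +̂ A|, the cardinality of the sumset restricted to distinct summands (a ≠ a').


Restricted sumset: A +̂ A = {a + a' : a ∈ A, a' ∈ A, a ≠ a'}.
Equivalently, take A + A and drop any sum 2a that is achievable ONLY as a + a for a ∈ A (i.e. sums representable only with equal summands).
Enumerate pairs (a, a') with a < a' (symmetric, so each unordered pair gives one sum; this covers all a ≠ a'):
  -1 + 0 = -1
  -1 + 2 = 1
  -1 + 4 = 3
  -1 + 10 = 9
  0 + 2 = 2
  0 + 4 = 4
  0 + 10 = 10
  2 + 4 = 6
  2 + 10 = 12
  4 + 10 = 14
Collected distinct sums: {-1, 1, 2, 3, 4, 6, 9, 10, 12, 14}
|A +̂ A| = 10
(Reference bound: |A +̂ A| ≥ 2|A| - 3 for |A| ≥ 2, with |A| = 5 giving ≥ 7.)

|A +̂ A| = 10


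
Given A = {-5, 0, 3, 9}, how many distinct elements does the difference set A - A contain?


A - A = {a - a' : a, a' ∈ A}; |A| = 4.
Bounds: 2|A|-1 ≤ |A - A| ≤ |A|² - |A| + 1, i.e. 7 ≤ |A - A| ≤ 13.
Note: 0 ∈ A - A always (from a - a). The set is symmetric: if d ∈ A - A then -d ∈ A - A.
Enumerate nonzero differences d = a - a' with a > a' (then include -d):
Positive differences: {3, 5, 6, 8, 9, 14}
Full difference set: {0} ∪ (positive diffs) ∪ (negative diffs).
|A - A| = 1 + 2·6 = 13 (matches direct enumeration: 13).

|A - A| = 13


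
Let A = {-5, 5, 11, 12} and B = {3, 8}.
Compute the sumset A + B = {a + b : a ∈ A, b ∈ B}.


A + B = {a + b : a ∈ A, b ∈ B}.
Enumerate all |A|·|B| = 4·2 = 8 pairs (a, b) and collect distinct sums.
a = -5: -5+3=-2, -5+8=3
a = 5: 5+3=8, 5+8=13
a = 11: 11+3=14, 11+8=19
a = 12: 12+3=15, 12+8=20
Collecting distinct sums: A + B = {-2, 3, 8, 13, 14, 15, 19, 20}
|A + B| = 8

A + B = {-2, 3, 8, 13, 14, 15, 19, 20}


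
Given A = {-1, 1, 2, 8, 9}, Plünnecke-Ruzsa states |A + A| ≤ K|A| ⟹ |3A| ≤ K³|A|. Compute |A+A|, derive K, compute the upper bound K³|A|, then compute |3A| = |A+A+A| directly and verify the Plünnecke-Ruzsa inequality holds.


|A| = 5.
Step 1: Compute A + A by enumerating all 25 pairs.
A + A = {-2, 0, 1, 2, 3, 4, 7, 8, 9, 10, 11, 16, 17, 18}, so |A + A| = 14.
Step 2: Doubling constant K = |A + A|/|A| = 14/5 = 14/5 ≈ 2.8000.
Step 3: Plünnecke-Ruzsa gives |3A| ≤ K³·|A| = (2.8000)³ · 5 ≈ 109.7600.
Step 4: Compute 3A = A + A + A directly by enumerating all triples (a,b,c) ∈ A³; |3A| = 26.
Step 5: Check 26 ≤ 109.7600? Yes ✓.

K = 14/5, Plünnecke-Ruzsa bound K³|A| ≈ 109.7600, |3A| = 26, inequality holds.


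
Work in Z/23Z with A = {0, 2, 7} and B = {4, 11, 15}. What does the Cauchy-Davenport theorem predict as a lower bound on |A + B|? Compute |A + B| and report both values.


Cauchy-Davenport: |A + B| ≥ min(p, |A| + |B| - 1) for A, B nonempty in Z/pZ.
|A| = 3, |B| = 3, p = 23.
CD lower bound = min(23, 3 + 3 - 1) = min(23, 5) = 5.
Compute A + B mod 23 directly:
a = 0: 0+4=4, 0+11=11, 0+15=15
a = 2: 2+4=6, 2+11=13, 2+15=17
a = 7: 7+4=11, 7+11=18, 7+15=22
A + B = {4, 6, 11, 13, 15, 17, 18, 22}, so |A + B| = 8.
Verify: 8 ≥ 5? Yes ✓.

CD lower bound = 5, actual |A + B| = 8.


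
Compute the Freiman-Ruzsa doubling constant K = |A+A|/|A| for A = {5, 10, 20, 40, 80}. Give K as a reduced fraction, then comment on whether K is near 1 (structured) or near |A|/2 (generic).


|A| = 5.
Compute A + A by enumerating all 25 pairs.
A + A = {10, 15, 20, 25, 30, 40, 45, 50, 60, 80, 85, 90, 100, 120, 160}, so |A + A| = 15.
K = |A + A| / |A| = 15/5 = 3/1 ≈ 3.0000.
Reference: AP of size 5 gives K = 9/5 ≈ 1.8000; a fully generic set of size 5 gives K ≈ 3.0000.

|A| = 5, |A + A| = 15, K = 15/5 = 3/1.


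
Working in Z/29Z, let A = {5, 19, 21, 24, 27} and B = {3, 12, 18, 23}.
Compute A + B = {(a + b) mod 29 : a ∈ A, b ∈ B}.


Work in Z/29Z: reduce every sum a + b modulo 29.
Enumerate all 20 pairs:
a = 5: 5+3=8, 5+12=17, 5+18=23, 5+23=28
a = 19: 19+3=22, 19+12=2, 19+18=8, 19+23=13
a = 21: 21+3=24, 21+12=4, 21+18=10, 21+23=15
a = 24: 24+3=27, 24+12=7, 24+18=13, 24+23=18
a = 27: 27+3=1, 27+12=10, 27+18=16, 27+23=21
Distinct residues collected: {1, 2, 4, 7, 8, 10, 13, 15, 16, 17, 18, 21, 22, 23, 24, 27, 28}
|A + B| = 17 (out of 29 total residues).

A + B = {1, 2, 4, 7, 8, 10, 13, 15, 16, 17, 18, 21, 22, 23, 24, 27, 28}


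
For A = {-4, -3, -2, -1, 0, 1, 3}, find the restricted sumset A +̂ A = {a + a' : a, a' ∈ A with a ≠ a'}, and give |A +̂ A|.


Restricted sumset: A +̂ A = {a + a' : a ∈ A, a' ∈ A, a ≠ a'}.
Equivalently, take A + A and drop any sum 2a that is achievable ONLY as a + a for a ∈ A (i.e. sums representable only with equal summands).
Enumerate pairs (a, a') with a < a' (symmetric, so each unordered pair gives one sum; this covers all a ≠ a'):
  -4 + -3 = -7
  -4 + -2 = -6
  -4 + -1 = -5
  -4 + 0 = -4
  -4 + 1 = -3
  -4 + 3 = -1
  -3 + -2 = -5
  -3 + -1 = -4
  -3 + 0 = -3
  -3 + 1 = -2
  -3 + 3 = 0
  -2 + -1 = -3
  -2 + 0 = -2
  -2 + 1 = -1
  -2 + 3 = 1
  -1 + 0 = -1
  -1 + 1 = 0
  -1 + 3 = 2
  0 + 1 = 1
  0 + 3 = 3
  1 + 3 = 4
Collected distinct sums: {-7, -6, -5, -4, -3, -2, -1, 0, 1, 2, 3, 4}
|A +̂ A| = 12
(Reference bound: |A +̂ A| ≥ 2|A| - 3 for |A| ≥ 2, with |A| = 7 giving ≥ 11.)

|A +̂ A| = 12


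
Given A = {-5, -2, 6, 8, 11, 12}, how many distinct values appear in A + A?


A + A = {a + a' : a, a' ∈ A}; |A| = 6.
General bounds: 2|A| - 1 ≤ |A + A| ≤ |A|(|A|+1)/2, i.e. 11 ≤ |A + A| ≤ 21.
Lower bound 2|A|-1 is attained iff A is an arithmetic progression.
Enumerate sums a + a' for a ≤ a' (symmetric, so this suffices):
a = -5: -5+-5=-10, -5+-2=-7, -5+6=1, -5+8=3, -5+11=6, -5+12=7
a = -2: -2+-2=-4, -2+6=4, -2+8=6, -2+11=9, -2+12=10
a = 6: 6+6=12, 6+8=14, 6+11=17, 6+12=18
a = 8: 8+8=16, 8+11=19, 8+12=20
a = 11: 11+11=22, 11+12=23
a = 12: 12+12=24
Distinct sums: {-10, -7, -4, 1, 3, 4, 6, 7, 9, 10, 12, 14, 16, 17, 18, 19, 20, 22, 23, 24}
|A + A| = 20

|A + A| = 20


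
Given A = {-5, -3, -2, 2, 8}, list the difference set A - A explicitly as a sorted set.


A - A = {a - a' : a, a' ∈ A}.
Compute a - a' for each ordered pair (a, a'):
a = -5: -5--5=0, -5--3=-2, -5--2=-3, -5-2=-7, -5-8=-13
a = -3: -3--5=2, -3--3=0, -3--2=-1, -3-2=-5, -3-8=-11
a = -2: -2--5=3, -2--3=1, -2--2=0, -2-2=-4, -2-8=-10
a = 2: 2--5=7, 2--3=5, 2--2=4, 2-2=0, 2-8=-6
a = 8: 8--5=13, 8--3=11, 8--2=10, 8-2=6, 8-8=0
Collecting distinct values (and noting 0 appears from a-a):
A - A = {-13, -11, -10, -7, -6, -5, -4, -3, -2, -1, 0, 1, 2, 3, 4, 5, 6, 7, 10, 11, 13}
|A - A| = 21

A - A = {-13, -11, -10, -7, -6, -5, -4, -3, -2, -1, 0, 1, 2, 3, 4, 5, 6, 7, 10, 11, 13}


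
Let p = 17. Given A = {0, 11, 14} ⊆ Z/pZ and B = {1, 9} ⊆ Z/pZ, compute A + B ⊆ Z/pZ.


Work in Z/17Z: reduce every sum a + b modulo 17.
Enumerate all 6 pairs:
a = 0: 0+1=1, 0+9=9
a = 11: 11+1=12, 11+9=3
a = 14: 14+1=15, 14+9=6
Distinct residues collected: {1, 3, 6, 9, 12, 15}
|A + B| = 6 (out of 17 total residues).

A + B = {1, 3, 6, 9, 12, 15}


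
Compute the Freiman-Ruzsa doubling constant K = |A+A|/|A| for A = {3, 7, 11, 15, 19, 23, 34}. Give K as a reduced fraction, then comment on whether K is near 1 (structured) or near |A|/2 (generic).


|A| = 7.
Compute A + A by enumerating all 49 pairs.
A + A = {6, 10, 14, 18, 22, 26, 30, 34, 37, 38, 41, 42, 45, 46, 49, 53, 57, 68}, so |A + A| = 18.
K = |A + A| / |A| = 18/7 (already in lowest terms) ≈ 2.5714.
Reference: AP of size 7 gives K = 13/7 ≈ 1.8571; a fully generic set of size 7 gives K ≈ 4.0000.

|A| = 7, |A + A| = 18, K = 18/7.


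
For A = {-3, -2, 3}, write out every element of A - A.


A - A = {a - a' : a, a' ∈ A}.
Compute a - a' for each ordered pair (a, a'):
a = -3: -3--3=0, -3--2=-1, -3-3=-6
a = -2: -2--3=1, -2--2=0, -2-3=-5
a = 3: 3--3=6, 3--2=5, 3-3=0
Collecting distinct values (and noting 0 appears from a-a):
A - A = {-6, -5, -1, 0, 1, 5, 6}
|A - A| = 7

A - A = {-6, -5, -1, 0, 1, 5, 6}


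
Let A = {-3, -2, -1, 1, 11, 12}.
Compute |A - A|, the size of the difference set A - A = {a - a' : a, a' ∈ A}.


A - A = {a - a' : a, a' ∈ A}; |A| = 6.
Bounds: 2|A|-1 ≤ |A - A| ≤ |A|² - |A| + 1, i.e. 11 ≤ |A - A| ≤ 31.
Note: 0 ∈ A - A always (from a - a). The set is symmetric: if d ∈ A - A then -d ∈ A - A.
Enumerate nonzero differences d = a - a' with a > a' (then include -d):
Positive differences: {1, 2, 3, 4, 10, 11, 12, 13, 14, 15}
Full difference set: {0} ∪ (positive diffs) ∪ (negative diffs).
|A - A| = 1 + 2·10 = 21 (matches direct enumeration: 21).

|A - A| = 21


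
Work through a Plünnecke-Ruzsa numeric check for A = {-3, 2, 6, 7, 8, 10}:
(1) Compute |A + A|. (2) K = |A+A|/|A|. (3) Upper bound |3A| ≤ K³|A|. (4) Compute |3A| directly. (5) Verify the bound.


|A| = 6.
Step 1: Compute A + A by enumerating all 36 pairs.
A + A = {-6, -1, 3, 4, 5, 7, 8, 9, 10, 12, 13, 14, 15, 16, 17, 18, 20}, so |A + A| = 17.
Step 2: Doubling constant K = |A + A|/|A| = 17/6 = 17/6 ≈ 2.8333.
Step 3: Plünnecke-Ruzsa gives |3A| ≤ K³·|A| = (2.8333)³ · 6 ≈ 136.4722.
Step 4: Compute 3A = A + A + A directly by enumerating all triples (a,b,c) ∈ A³; |3A| = 30.
Step 5: Check 30 ≤ 136.4722? Yes ✓.

K = 17/6, Plünnecke-Ruzsa bound K³|A| ≈ 136.4722, |3A| = 30, inequality holds.


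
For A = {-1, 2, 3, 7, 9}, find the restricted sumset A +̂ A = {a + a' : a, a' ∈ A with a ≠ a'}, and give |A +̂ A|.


Restricted sumset: A +̂ A = {a + a' : a ∈ A, a' ∈ A, a ≠ a'}.
Equivalently, take A + A and drop any sum 2a that is achievable ONLY as a + a for a ∈ A (i.e. sums representable only with equal summands).
Enumerate pairs (a, a') with a < a' (symmetric, so each unordered pair gives one sum; this covers all a ≠ a'):
  -1 + 2 = 1
  -1 + 3 = 2
  -1 + 7 = 6
  -1 + 9 = 8
  2 + 3 = 5
  2 + 7 = 9
  2 + 9 = 11
  3 + 7 = 10
  3 + 9 = 12
  7 + 9 = 16
Collected distinct sums: {1, 2, 5, 6, 8, 9, 10, 11, 12, 16}
|A +̂ A| = 10
(Reference bound: |A +̂ A| ≥ 2|A| - 3 for |A| ≥ 2, with |A| = 5 giving ≥ 7.)

|A +̂ A| = 10


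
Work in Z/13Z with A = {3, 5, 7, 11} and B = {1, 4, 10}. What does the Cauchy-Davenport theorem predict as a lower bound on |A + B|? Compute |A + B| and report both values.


Cauchy-Davenport: |A + B| ≥ min(p, |A| + |B| - 1) for A, B nonempty in Z/pZ.
|A| = 4, |B| = 3, p = 13.
CD lower bound = min(13, 4 + 3 - 1) = min(13, 6) = 6.
Compute A + B mod 13 directly:
a = 3: 3+1=4, 3+4=7, 3+10=0
a = 5: 5+1=6, 5+4=9, 5+10=2
a = 7: 7+1=8, 7+4=11, 7+10=4
a = 11: 11+1=12, 11+4=2, 11+10=8
A + B = {0, 2, 4, 6, 7, 8, 9, 11, 12}, so |A + B| = 9.
Verify: 9 ≥ 6? Yes ✓.

CD lower bound = 6, actual |A + B| = 9.


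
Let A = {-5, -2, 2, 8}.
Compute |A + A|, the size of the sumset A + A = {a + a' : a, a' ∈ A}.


A + A = {a + a' : a, a' ∈ A}; |A| = 4.
General bounds: 2|A| - 1 ≤ |A + A| ≤ |A|(|A|+1)/2, i.e. 7 ≤ |A + A| ≤ 10.
Lower bound 2|A|-1 is attained iff A is an arithmetic progression.
Enumerate sums a + a' for a ≤ a' (symmetric, so this suffices):
a = -5: -5+-5=-10, -5+-2=-7, -5+2=-3, -5+8=3
a = -2: -2+-2=-4, -2+2=0, -2+8=6
a = 2: 2+2=4, 2+8=10
a = 8: 8+8=16
Distinct sums: {-10, -7, -4, -3, 0, 3, 4, 6, 10, 16}
|A + A| = 10

|A + A| = 10


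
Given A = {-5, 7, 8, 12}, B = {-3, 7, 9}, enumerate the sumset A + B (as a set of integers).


A + B = {a + b : a ∈ A, b ∈ B}.
Enumerate all |A|·|B| = 4·3 = 12 pairs (a, b) and collect distinct sums.
a = -5: -5+-3=-8, -5+7=2, -5+9=4
a = 7: 7+-3=4, 7+7=14, 7+9=16
a = 8: 8+-3=5, 8+7=15, 8+9=17
a = 12: 12+-3=9, 12+7=19, 12+9=21
Collecting distinct sums: A + B = {-8, 2, 4, 5, 9, 14, 15, 16, 17, 19, 21}
|A + B| = 11

A + B = {-8, 2, 4, 5, 9, 14, 15, 16, 17, 19, 21}


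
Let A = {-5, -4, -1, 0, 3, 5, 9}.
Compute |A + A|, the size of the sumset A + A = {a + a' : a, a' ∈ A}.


A + A = {a + a' : a, a' ∈ A}; |A| = 7.
General bounds: 2|A| - 1 ≤ |A + A| ≤ |A|(|A|+1)/2, i.e. 13 ≤ |A + A| ≤ 28.
Lower bound 2|A|-1 is attained iff A is an arithmetic progression.
Enumerate sums a + a' for a ≤ a' (symmetric, so this suffices):
a = -5: -5+-5=-10, -5+-4=-9, -5+-1=-6, -5+0=-5, -5+3=-2, -5+5=0, -5+9=4
a = -4: -4+-4=-8, -4+-1=-5, -4+0=-4, -4+3=-1, -4+5=1, -4+9=5
a = -1: -1+-1=-2, -1+0=-1, -1+3=2, -1+5=4, -1+9=8
a = 0: 0+0=0, 0+3=3, 0+5=5, 0+9=9
a = 3: 3+3=6, 3+5=8, 3+9=12
a = 5: 5+5=10, 5+9=14
a = 9: 9+9=18
Distinct sums: {-10, -9, -8, -6, -5, -4, -2, -1, 0, 1, 2, 3, 4, 5, 6, 8, 9, 10, 12, 14, 18}
|A + A| = 21

|A + A| = 21


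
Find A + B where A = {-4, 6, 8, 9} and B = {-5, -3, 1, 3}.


A + B = {a + b : a ∈ A, b ∈ B}.
Enumerate all |A|·|B| = 4·4 = 16 pairs (a, b) and collect distinct sums.
a = -4: -4+-5=-9, -4+-3=-7, -4+1=-3, -4+3=-1
a = 6: 6+-5=1, 6+-3=3, 6+1=7, 6+3=9
a = 8: 8+-5=3, 8+-3=5, 8+1=9, 8+3=11
a = 9: 9+-5=4, 9+-3=6, 9+1=10, 9+3=12
Collecting distinct sums: A + B = {-9, -7, -3, -1, 1, 3, 4, 5, 6, 7, 9, 10, 11, 12}
|A + B| = 14

A + B = {-9, -7, -3, -1, 1, 3, 4, 5, 6, 7, 9, 10, 11, 12}


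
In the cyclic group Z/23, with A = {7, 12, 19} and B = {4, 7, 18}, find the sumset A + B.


Work in Z/23Z: reduce every sum a + b modulo 23.
Enumerate all 9 pairs:
a = 7: 7+4=11, 7+7=14, 7+18=2
a = 12: 12+4=16, 12+7=19, 12+18=7
a = 19: 19+4=0, 19+7=3, 19+18=14
Distinct residues collected: {0, 2, 3, 7, 11, 14, 16, 19}
|A + B| = 8 (out of 23 total residues).

A + B = {0, 2, 3, 7, 11, 14, 16, 19}


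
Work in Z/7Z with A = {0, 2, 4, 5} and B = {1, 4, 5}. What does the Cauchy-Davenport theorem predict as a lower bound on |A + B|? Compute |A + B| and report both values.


Cauchy-Davenport: |A + B| ≥ min(p, |A| + |B| - 1) for A, B nonempty in Z/pZ.
|A| = 4, |B| = 3, p = 7.
CD lower bound = min(7, 4 + 3 - 1) = min(7, 6) = 6.
Compute A + B mod 7 directly:
a = 0: 0+1=1, 0+4=4, 0+5=5
a = 2: 2+1=3, 2+4=6, 2+5=0
a = 4: 4+1=5, 4+4=1, 4+5=2
a = 5: 5+1=6, 5+4=2, 5+5=3
A + B = {0, 1, 2, 3, 4, 5, 6}, so |A + B| = 7.
Verify: 7 ≥ 6? Yes ✓.

CD lower bound = 6, actual |A + B| = 7.


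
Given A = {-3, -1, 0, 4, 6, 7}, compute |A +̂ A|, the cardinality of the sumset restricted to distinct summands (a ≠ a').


Restricted sumset: A +̂ A = {a + a' : a ∈ A, a' ∈ A, a ≠ a'}.
Equivalently, take A + A and drop any sum 2a that is achievable ONLY as a + a for a ∈ A (i.e. sums representable only with equal summands).
Enumerate pairs (a, a') with a < a' (symmetric, so each unordered pair gives one sum; this covers all a ≠ a'):
  -3 + -1 = -4
  -3 + 0 = -3
  -3 + 4 = 1
  -3 + 6 = 3
  -3 + 7 = 4
  -1 + 0 = -1
  -1 + 4 = 3
  -1 + 6 = 5
  -1 + 7 = 6
  0 + 4 = 4
  0 + 6 = 6
  0 + 7 = 7
  4 + 6 = 10
  4 + 7 = 11
  6 + 7 = 13
Collected distinct sums: {-4, -3, -1, 1, 3, 4, 5, 6, 7, 10, 11, 13}
|A +̂ A| = 12
(Reference bound: |A +̂ A| ≥ 2|A| - 3 for |A| ≥ 2, with |A| = 6 giving ≥ 9.)

|A +̂ A| = 12


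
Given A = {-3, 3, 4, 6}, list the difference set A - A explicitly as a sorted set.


A - A = {a - a' : a, a' ∈ A}.
Compute a - a' for each ordered pair (a, a'):
a = -3: -3--3=0, -3-3=-6, -3-4=-7, -3-6=-9
a = 3: 3--3=6, 3-3=0, 3-4=-1, 3-6=-3
a = 4: 4--3=7, 4-3=1, 4-4=0, 4-6=-2
a = 6: 6--3=9, 6-3=3, 6-4=2, 6-6=0
Collecting distinct values (and noting 0 appears from a-a):
A - A = {-9, -7, -6, -3, -2, -1, 0, 1, 2, 3, 6, 7, 9}
|A - A| = 13

A - A = {-9, -7, -6, -3, -2, -1, 0, 1, 2, 3, 6, 7, 9}


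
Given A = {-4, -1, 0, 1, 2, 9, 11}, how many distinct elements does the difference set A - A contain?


A - A = {a - a' : a, a' ∈ A}; |A| = 7.
Bounds: 2|A|-1 ≤ |A - A| ≤ |A|² - |A| + 1, i.e. 13 ≤ |A - A| ≤ 43.
Note: 0 ∈ A - A always (from a - a). The set is symmetric: if d ∈ A - A then -d ∈ A - A.
Enumerate nonzero differences d = a - a' with a > a' (then include -d):
Positive differences: {1, 2, 3, 4, 5, 6, 7, 8, 9, 10, 11, 12, 13, 15}
Full difference set: {0} ∪ (positive diffs) ∪ (negative diffs).
|A - A| = 1 + 2·14 = 29 (matches direct enumeration: 29).

|A - A| = 29


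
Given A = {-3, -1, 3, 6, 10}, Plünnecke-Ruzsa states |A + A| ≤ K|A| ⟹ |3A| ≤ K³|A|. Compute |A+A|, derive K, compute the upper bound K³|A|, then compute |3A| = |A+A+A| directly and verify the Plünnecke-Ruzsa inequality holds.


|A| = 5.
Step 1: Compute A + A by enumerating all 25 pairs.
A + A = {-6, -4, -2, 0, 2, 3, 5, 6, 7, 9, 12, 13, 16, 20}, so |A + A| = 14.
Step 2: Doubling constant K = |A + A|/|A| = 14/5 = 14/5 ≈ 2.8000.
Step 3: Plünnecke-Ruzsa gives |3A| ≤ K³·|A| = (2.8000)³ · 5 ≈ 109.7600.
Step 4: Compute 3A = A + A + A directly by enumerating all triples (a,b,c) ∈ A³; |3A| = 27.
Step 5: Check 27 ≤ 109.7600? Yes ✓.

K = 14/5, Plünnecke-Ruzsa bound K³|A| ≈ 109.7600, |3A| = 27, inequality holds.


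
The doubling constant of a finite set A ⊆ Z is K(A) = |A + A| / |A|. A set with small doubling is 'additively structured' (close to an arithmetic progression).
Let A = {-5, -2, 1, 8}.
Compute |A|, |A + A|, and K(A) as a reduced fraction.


|A| = 4.
Compute A + A by enumerating all 16 pairs.
A + A = {-10, -7, -4, -1, 2, 3, 6, 9, 16}, so |A + A| = 9.
K = |A + A| / |A| = 9/4 (already in lowest terms) ≈ 2.2500.
Reference: AP of size 4 gives K = 7/4 ≈ 1.7500; a fully generic set of size 4 gives K ≈ 2.5000.

|A| = 4, |A + A| = 9, K = 9/4.


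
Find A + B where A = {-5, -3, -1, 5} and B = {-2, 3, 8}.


A + B = {a + b : a ∈ A, b ∈ B}.
Enumerate all |A|·|B| = 4·3 = 12 pairs (a, b) and collect distinct sums.
a = -5: -5+-2=-7, -5+3=-2, -5+8=3
a = -3: -3+-2=-5, -3+3=0, -3+8=5
a = -1: -1+-2=-3, -1+3=2, -1+8=7
a = 5: 5+-2=3, 5+3=8, 5+8=13
Collecting distinct sums: A + B = {-7, -5, -3, -2, 0, 2, 3, 5, 7, 8, 13}
|A + B| = 11

A + B = {-7, -5, -3, -2, 0, 2, 3, 5, 7, 8, 13}


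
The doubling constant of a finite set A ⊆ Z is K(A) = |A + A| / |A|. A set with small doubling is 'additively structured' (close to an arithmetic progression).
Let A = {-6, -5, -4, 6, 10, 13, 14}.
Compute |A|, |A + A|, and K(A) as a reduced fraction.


|A| = 7.
Compute A + A by enumerating all 49 pairs.
A + A = {-12, -11, -10, -9, -8, 0, 1, 2, 4, 5, 6, 7, 8, 9, 10, 12, 16, 19, 20, 23, 24, 26, 27, 28}, so |A + A| = 24.
K = |A + A| / |A| = 24/7 (already in lowest terms) ≈ 3.4286.
Reference: AP of size 7 gives K = 13/7 ≈ 1.8571; a fully generic set of size 7 gives K ≈ 4.0000.

|A| = 7, |A + A| = 24, K = 24/7.


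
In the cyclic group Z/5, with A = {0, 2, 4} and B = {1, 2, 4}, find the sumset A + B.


Work in Z/5Z: reduce every sum a + b modulo 5.
Enumerate all 9 pairs:
a = 0: 0+1=1, 0+2=2, 0+4=4
a = 2: 2+1=3, 2+2=4, 2+4=1
a = 4: 4+1=0, 4+2=1, 4+4=3
Distinct residues collected: {0, 1, 2, 3, 4}
|A + B| = 5 (out of 5 total residues).

A + B = {0, 1, 2, 3, 4}


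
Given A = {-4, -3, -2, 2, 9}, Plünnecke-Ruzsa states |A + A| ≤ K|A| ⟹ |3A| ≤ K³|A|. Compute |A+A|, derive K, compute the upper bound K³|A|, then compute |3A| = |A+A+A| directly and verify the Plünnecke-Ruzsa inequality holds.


|A| = 5.
Step 1: Compute A + A by enumerating all 25 pairs.
A + A = {-8, -7, -6, -5, -4, -2, -1, 0, 4, 5, 6, 7, 11, 18}, so |A + A| = 14.
Step 2: Doubling constant K = |A + A|/|A| = 14/5 = 14/5 ≈ 2.8000.
Step 3: Plünnecke-Ruzsa gives |3A| ≤ K³·|A| = (2.8000)³ · 5 ≈ 109.7600.
Step 4: Compute 3A = A + A + A directly by enumerating all triples (a,b,c) ∈ A³; |3A| = 27.
Step 5: Check 27 ≤ 109.7600? Yes ✓.

K = 14/5, Plünnecke-Ruzsa bound K³|A| ≈ 109.7600, |3A| = 27, inequality holds.


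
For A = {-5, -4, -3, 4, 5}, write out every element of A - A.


A - A = {a - a' : a, a' ∈ A}.
Compute a - a' for each ordered pair (a, a'):
a = -5: -5--5=0, -5--4=-1, -5--3=-2, -5-4=-9, -5-5=-10
a = -4: -4--5=1, -4--4=0, -4--3=-1, -4-4=-8, -4-5=-9
a = -3: -3--5=2, -3--4=1, -3--3=0, -3-4=-7, -3-5=-8
a = 4: 4--5=9, 4--4=8, 4--3=7, 4-4=0, 4-5=-1
a = 5: 5--5=10, 5--4=9, 5--3=8, 5-4=1, 5-5=0
Collecting distinct values (and noting 0 appears from a-a):
A - A = {-10, -9, -8, -7, -2, -1, 0, 1, 2, 7, 8, 9, 10}
|A - A| = 13

A - A = {-10, -9, -8, -7, -2, -1, 0, 1, 2, 7, 8, 9, 10}


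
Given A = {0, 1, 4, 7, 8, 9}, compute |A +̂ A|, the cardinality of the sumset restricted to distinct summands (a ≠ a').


Restricted sumset: A +̂ A = {a + a' : a ∈ A, a' ∈ A, a ≠ a'}.
Equivalently, take A + A and drop any sum 2a that is achievable ONLY as a + a for a ∈ A (i.e. sums representable only with equal summands).
Enumerate pairs (a, a') with a < a' (symmetric, so each unordered pair gives one sum; this covers all a ≠ a'):
  0 + 1 = 1
  0 + 4 = 4
  0 + 7 = 7
  0 + 8 = 8
  0 + 9 = 9
  1 + 4 = 5
  1 + 7 = 8
  1 + 8 = 9
  1 + 9 = 10
  4 + 7 = 11
  4 + 8 = 12
  4 + 9 = 13
  7 + 8 = 15
  7 + 9 = 16
  8 + 9 = 17
Collected distinct sums: {1, 4, 5, 7, 8, 9, 10, 11, 12, 13, 15, 16, 17}
|A +̂ A| = 13
(Reference bound: |A +̂ A| ≥ 2|A| - 3 for |A| ≥ 2, with |A| = 6 giving ≥ 9.)

|A +̂ A| = 13


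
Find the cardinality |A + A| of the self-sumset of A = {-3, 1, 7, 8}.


A + A = {a + a' : a, a' ∈ A}; |A| = 4.
General bounds: 2|A| - 1 ≤ |A + A| ≤ |A|(|A|+1)/2, i.e. 7 ≤ |A + A| ≤ 10.
Lower bound 2|A|-1 is attained iff A is an arithmetic progression.
Enumerate sums a + a' for a ≤ a' (symmetric, so this suffices):
a = -3: -3+-3=-6, -3+1=-2, -3+7=4, -3+8=5
a = 1: 1+1=2, 1+7=8, 1+8=9
a = 7: 7+7=14, 7+8=15
a = 8: 8+8=16
Distinct sums: {-6, -2, 2, 4, 5, 8, 9, 14, 15, 16}
|A + A| = 10

|A + A| = 10


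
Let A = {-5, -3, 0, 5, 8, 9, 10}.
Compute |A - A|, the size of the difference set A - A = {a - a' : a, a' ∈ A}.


A - A = {a - a' : a, a' ∈ A}; |A| = 7.
Bounds: 2|A|-1 ≤ |A - A| ≤ |A|² - |A| + 1, i.e. 13 ≤ |A - A| ≤ 43.
Note: 0 ∈ A - A always (from a - a). The set is symmetric: if d ∈ A - A then -d ∈ A - A.
Enumerate nonzero differences d = a - a' with a > a' (then include -d):
Positive differences: {1, 2, 3, 4, 5, 8, 9, 10, 11, 12, 13, 14, 15}
Full difference set: {0} ∪ (positive diffs) ∪ (negative diffs).
|A - A| = 1 + 2·13 = 27 (matches direct enumeration: 27).

|A - A| = 27


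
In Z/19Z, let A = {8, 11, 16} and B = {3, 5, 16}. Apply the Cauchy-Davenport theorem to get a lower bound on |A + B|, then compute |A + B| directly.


Cauchy-Davenport: |A + B| ≥ min(p, |A| + |B| - 1) for A, B nonempty in Z/pZ.
|A| = 3, |B| = 3, p = 19.
CD lower bound = min(19, 3 + 3 - 1) = min(19, 5) = 5.
Compute A + B mod 19 directly:
a = 8: 8+3=11, 8+5=13, 8+16=5
a = 11: 11+3=14, 11+5=16, 11+16=8
a = 16: 16+3=0, 16+5=2, 16+16=13
A + B = {0, 2, 5, 8, 11, 13, 14, 16}, so |A + B| = 8.
Verify: 8 ≥ 5? Yes ✓.

CD lower bound = 5, actual |A + B| = 8.


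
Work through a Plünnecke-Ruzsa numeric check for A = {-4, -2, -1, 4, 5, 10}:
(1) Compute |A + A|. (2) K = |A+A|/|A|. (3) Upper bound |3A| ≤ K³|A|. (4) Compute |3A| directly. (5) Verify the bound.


|A| = 6.
Step 1: Compute A + A by enumerating all 36 pairs.
A + A = {-8, -6, -5, -4, -3, -2, 0, 1, 2, 3, 4, 6, 8, 9, 10, 14, 15, 20}, so |A + A| = 18.
Step 2: Doubling constant K = |A + A|/|A| = 18/6 = 18/6 ≈ 3.0000.
Step 3: Plünnecke-Ruzsa gives |3A| ≤ K³·|A| = (3.0000)³ · 6 ≈ 162.0000.
Step 4: Compute 3A = A + A + A directly by enumerating all triples (a,b,c) ∈ A³; |3A| = 34.
Step 5: Check 34 ≤ 162.0000? Yes ✓.

K = 18/6, Plünnecke-Ruzsa bound K³|A| ≈ 162.0000, |3A| = 34, inequality holds.


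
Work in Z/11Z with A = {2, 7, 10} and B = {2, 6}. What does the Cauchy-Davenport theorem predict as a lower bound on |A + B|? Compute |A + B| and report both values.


Cauchy-Davenport: |A + B| ≥ min(p, |A| + |B| - 1) for A, B nonempty in Z/pZ.
|A| = 3, |B| = 2, p = 11.
CD lower bound = min(11, 3 + 2 - 1) = min(11, 4) = 4.
Compute A + B mod 11 directly:
a = 2: 2+2=4, 2+6=8
a = 7: 7+2=9, 7+6=2
a = 10: 10+2=1, 10+6=5
A + B = {1, 2, 4, 5, 8, 9}, so |A + B| = 6.
Verify: 6 ≥ 4? Yes ✓.

CD lower bound = 4, actual |A + B| = 6.


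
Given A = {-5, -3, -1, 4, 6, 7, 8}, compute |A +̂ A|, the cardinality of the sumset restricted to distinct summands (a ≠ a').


Restricted sumset: A +̂ A = {a + a' : a ∈ A, a' ∈ A, a ≠ a'}.
Equivalently, take A + A and drop any sum 2a that is achievable ONLY as a + a for a ∈ A (i.e. sums representable only with equal summands).
Enumerate pairs (a, a') with a < a' (symmetric, so each unordered pair gives one sum; this covers all a ≠ a'):
  -5 + -3 = -8
  -5 + -1 = -6
  -5 + 4 = -1
  -5 + 6 = 1
  -5 + 7 = 2
  -5 + 8 = 3
  -3 + -1 = -4
  -3 + 4 = 1
  -3 + 6 = 3
  -3 + 7 = 4
  -3 + 8 = 5
  -1 + 4 = 3
  -1 + 6 = 5
  -1 + 7 = 6
  -1 + 8 = 7
  4 + 6 = 10
  4 + 7 = 11
  4 + 8 = 12
  6 + 7 = 13
  6 + 8 = 14
  7 + 8 = 15
Collected distinct sums: {-8, -6, -4, -1, 1, 2, 3, 4, 5, 6, 7, 10, 11, 12, 13, 14, 15}
|A +̂ A| = 17
(Reference bound: |A +̂ A| ≥ 2|A| - 3 for |A| ≥ 2, with |A| = 7 giving ≥ 11.)

|A +̂ A| = 17


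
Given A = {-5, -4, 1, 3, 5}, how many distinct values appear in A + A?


A + A = {a + a' : a, a' ∈ A}; |A| = 5.
General bounds: 2|A| - 1 ≤ |A + A| ≤ |A|(|A|+1)/2, i.e. 9 ≤ |A + A| ≤ 15.
Lower bound 2|A|-1 is attained iff A is an arithmetic progression.
Enumerate sums a + a' for a ≤ a' (symmetric, so this suffices):
a = -5: -5+-5=-10, -5+-4=-9, -5+1=-4, -5+3=-2, -5+5=0
a = -4: -4+-4=-8, -4+1=-3, -4+3=-1, -4+5=1
a = 1: 1+1=2, 1+3=4, 1+5=6
a = 3: 3+3=6, 3+5=8
a = 5: 5+5=10
Distinct sums: {-10, -9, -8, -4, -3, -2, -1, 0, 1, 2, 4, 6, 8, 10}
|A + A| = 14

|A + A| = 14


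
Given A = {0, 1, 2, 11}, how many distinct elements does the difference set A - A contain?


A - A = {a - a' : a, a' ∈ A}; |A| = 4.
Bounds: 2|A|-1 ≤ |A - A| ≤ |A|² - |A| + 1, i.e. 7 ≤ |A - A| ≤ 13.
Note: 0 ∈ A - A always (from a - a). The set is symmetric: if d ∈ A - A then -d ∈ A - A.
Enumerate nonzero differences d = a - a' with a > a' (then include -d):
Positive differences: {1, 2, 9, 10, 11}
Full difference set: {0} ∪ (positive diffs) ∪ (negative diffs).
|A - A| = 1 + 2·5 = 11 (matches direct enumeration: 11).

|A - A| = 11


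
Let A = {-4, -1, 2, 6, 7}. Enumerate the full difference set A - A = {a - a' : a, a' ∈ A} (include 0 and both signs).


A - A = {a - a' : a, a' ∈ A}.
Compute a - a' for each ordered pair (a, a'):
a = -4: -4--4=0, -4--1=-3, -4-2=-6, -4-6=-10, -4-7=-11
a = -1: -1--4=3, -1--1=0, -1-2=-3, -1-6=-7, -1-7=-8
a = 2: 2--4=6, 2--1=3, 2-2=0, 2-6=-4, 2-7=-5
a = 6: 6--4=10, 6--1=7, 6-2=4, 6-6=0, 6-7=-1
a = 7: 7--4=11, 7--1=8, 7-2=5, 7-6=1, 7-7=0
Collecting distinct values (and noting 0 appears from a-a):
A - A = {-11, -10, -8, -7, -6, -5, -4, -3, -1, 0, 1, 3, 4, 5, 6, 7, 8, 10, 11}
|A - A| = 19

A - A = {-11, -10, -8, -7, -6, -5, -4, -3, -1, 0, 1, 3, 4, 5, 6, 7, 8, 10, 11}


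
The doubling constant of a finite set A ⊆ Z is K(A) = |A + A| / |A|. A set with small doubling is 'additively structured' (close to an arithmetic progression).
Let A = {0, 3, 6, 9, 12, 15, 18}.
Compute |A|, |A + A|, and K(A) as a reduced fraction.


|A| = 7.
Compute A + A by enumerating all 49 pairs.
A + A = {0, 3, 6, 9, 12, 15, 18, 21, 24, 27, 30, 33, 36}, so |A + A| = 13.
K = |A + A| / |A| = 13/7 (already in lowest terms) ≈ 1.8571.
Reference: AP of size 7 gives K = 13/7 ≈ 1.8571; a fully generic set of size 7 gives K ≈ 4.0000.

|A| = 7, |A + A| = 13, K = 13/7.


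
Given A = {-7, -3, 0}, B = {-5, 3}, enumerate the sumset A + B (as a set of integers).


A + B = {a + b : a ∈ A, b ∈ B}.
Enumerate all |A|·|B| = 3·2 = 6 pairs (a, b) and collect distinct sums.
a = -7: -7+-5=-12, -7+3=-4
a = -3: -3+-5=-8, -3+3=0
a = 0: 0+-5=-5, 0+3=3
Collecting distinct sums: A + B = {-12, -8, -5, -4, 0, 3}
|A + B| = 6

A + B = {-12, -8, -5, -4, 0, 3}


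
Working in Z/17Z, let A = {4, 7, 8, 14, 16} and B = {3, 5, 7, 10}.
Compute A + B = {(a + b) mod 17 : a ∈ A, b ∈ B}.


Work in Z/17Z: reduce every sum a + b modulo 17.
Enumerate all 20 pairs:
a = 4: 4+3=7, 4+5=9, 4+7=11, 4+10=14
a = 7: 7+3=10, 7+5=12, 7+7=14, 7+10=0
a = 8: 8+3=11, 8+5=13, 8+7=15, 8+10=1
a = 14: 14+3=0, 14+5=2, 14+7=4, 14+10=7
a = 16: 16+3=2, 16+5=4, 16+7=6, 16+10=9
Distinct residues collected: {0, 1, 2, 4, 6, 7, 9, 10, 11, 12, 13, 14, 15}
|A + B| = 13 (out of 17 total residues).

A + B = {0, 1, 2, 4, 6, 7, 9, 10, 11, 12, 13, 14, 15}


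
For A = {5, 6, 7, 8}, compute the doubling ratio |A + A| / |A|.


|A| = 4.
Compute A + A by enumerating all 16 pairs.
A + A = {10, 11, 12, 13, 14, 15, 16}, so |A + A| = 7.
K = |A + A| / |A| = 7/4 (already in lowest terms) ≈ 1.7500.
Reference: AP of size 4 gives K = 7/4 ≈ 1.7500; a fully generic set of size 4 gives K ≈ 2.5000.

|A| = 4, |A + A| = 7, K = 7/4.


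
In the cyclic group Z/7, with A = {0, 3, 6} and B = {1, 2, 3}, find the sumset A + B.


Work in Z/7Z: reduce every sum a + b modulo 7.
Enumerate all 9 pairs:
a = 0: 0+1=1, 0+2=2, 0+3=3
a = 3: 3+1=4, 3+2=5, 3+3=6
a = 6: 6+1=0, 6+2=1, 6+3=2
Distinct residues collected: {0, 1, 2, 3, 4, 5, 6}
|A + B| = 7 (out of 7 total residues).

A + B = {0, 1, 2, 3, 4, 5, 6}


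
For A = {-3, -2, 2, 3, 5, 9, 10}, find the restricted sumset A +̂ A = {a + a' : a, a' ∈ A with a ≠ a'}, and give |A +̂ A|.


Restricted sumset: A +̂ A = {a + a' : a ∈ A, a' ∈ A, a ≠ a'}.
Equivalently, take A + A and drop any sum 2a that is achievable ONLY as a + a for a ∈ A (i.e. sums representable only with equal summands).
Enumerate pairs (a, a') with a < a' (symmetric, so each unordered pair gives one sum; this covers all a ≠ a'):
  -3 + -2 = -5
  -3 + 2 = -1
  -3 + 3 = 0
  -3 + 5 = 2
  -3 + 9 = 6
  -3 + 10 = 7
  -2 + 2 = 0
  -2 + 3 = 1
  -2 + 5 = 3
  -2 + 9 = 7
  -2 + 10 = 8
  2 + 3 = 5
  2 + 5 = 7
  2 + 9 = 11
  2 + 10 = 12
  3 + 5 = 8
  3 + 9 = 12
  3 + 10 = 13
  5 + 9 = 14
  5 + 10 = 15
  9 + 10 = 19
Collected distinct sums: {-5, -1, 0, 1, 2, 3, 5, 6, 7, 8, 11, 12, 13, 14, 15, 19}
|A +̂ A| = 16
(Reference bound: |A +̂ A| ≥ 2|A| - 3 for |A| ≥ 2, with |A| = 7 giving ≥ 11.)

|A +̂ A| = 16


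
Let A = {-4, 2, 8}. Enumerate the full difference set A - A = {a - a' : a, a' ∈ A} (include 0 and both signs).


A - A = {a - a' : a, a' ∈ A}.
Compute a - a' for each ordered pair (a, a'):
a = -4: -4--4=0, -4-2=-6, -4-8=-12
a = 2: 2--4=6, 2-2=0, 2-8=-6
a = 8: 8--4=12, 8-2=6, 8-8=0
Collecting distinct values (and noting 0 appears from a-a):
A - A = {-12, -6, 0, 6, 12}
|A - A| = 5

A - A = {-12, -6, 0, 6, 12}


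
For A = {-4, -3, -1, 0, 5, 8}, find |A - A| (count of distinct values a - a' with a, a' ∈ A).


A - A = {a - a' : a, a' ∈ A}; |A| = 6.
Bounds: 2|A|-1 ≤ |A - A| ≤ |A|² - |A| + 1, i.e. 11 ≤ |A - A| ≤ 31.
Note: 0 ∈ A - A always (from a - a). The set is symmetric: if d ∈ A - A then -d ∈ A - A.
Enumerate nonzero differences d = a - a' with a > a' (then include -d):
Positive differences: {1, 2, 3, 4, 5, 6, 8, 9, 11, 12}
Full difference set: {0} ∪ (positive diffs) ∪ (negative diffs).
|A - A| = 1 + 2·10 = 21 (matches direct enumeration: 21).

|A - A| = 21


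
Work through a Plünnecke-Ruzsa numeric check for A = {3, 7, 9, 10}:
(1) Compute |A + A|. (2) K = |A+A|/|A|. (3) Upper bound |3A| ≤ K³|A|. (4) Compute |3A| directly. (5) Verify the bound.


|A| = 4.
Step 1: Compute A + A by enumerating all 16 pairs.
A + A = {6, 10, 12, 13, 14, 16, 17, 18, 19, 20}, so |A + A| = 10.
Step 2: Doubling constant K = |A + A|/|A| = 10/4 = 10/4 ≈ 2.5000.
Step 3: Plünnecke-Ruzsa gives |3A| ≤ K³·|A| = (2.5000)³ · 4 ≈ 62.5000.
Step 4: Compute 3A = A + A + A directly by enumerating all triples (a,b,c) ∈ A³; |3A| = 17.
Step 5: Check 17 ≤ 62.5000? Yes ✓.

K = 10/4, Plünnecke-Ruzsa bound K³|A| ≈ 62.5000, |3A| = 17, inequality holds.


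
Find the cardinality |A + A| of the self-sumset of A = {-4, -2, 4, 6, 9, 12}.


A + A = {a + a' : a, a' ∈ A}; |A| = 6.
General bounds: 2|A| - 1 ≤ |A + A| ≤ |A|(|A|+1)/2, i.e. 11 ≤ |A + A| ≤ 21.
Lower bound 2|A|-1 is attained iff A is an arithmetic progression.
Enumerate sums a + a' for a ≤ a' (symmetric, so this suffices):
a = -4: -4+-4=-8, -4+-2=-6, -4+4=0, -4+6=2, -4+9=5, -4+12=8
a = -2: -2+-2=-4, -2+4=2, -2+6=4, -2+9=7, -2+12=10
a = 4: 4+4=8, 4+6=10, 4+9=13, 4+12=16
a = 6: 6+6=12, 6+9=15, 6+12=18
a = 9: 9+9=18, 9+12=21
a = 12: 12+12=24
Distinct sums: {-8, -6, -4, 0, 2, 4, 5, 7, 8, 10, 12, 13, 15, 16, 18, 21, 24}
|A + A| = 17

|A + A| = 17


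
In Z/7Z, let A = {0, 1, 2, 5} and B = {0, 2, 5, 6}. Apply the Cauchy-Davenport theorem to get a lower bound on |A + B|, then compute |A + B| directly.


Cauchy-Davenport: |A + B| ≥ min(p, |A| + |B| - 1) for A, B nonempty in Z/pZ.
|A| = 4, |B| = 4, p = 7.
CD lower bound = min(7, 4 + 4 - 1) = min(7, 7) = 7.
Compute A + B mod 7 directly:
a = 0: 0+0=0, 0+2=2, 0+5=5, 0+6=6
a = 1: 1+0=1, 1+2=3, 1+5=6, 1+6=0
a = 2: 2+0=2, 2+2=4, 2+5=0, 2+6=1
a = 5: 5+0=5, 5+2=0, 5+5=3, 5+6=4
A + B = {0, 1, 2, 3, 4, 5, 6}, so |A + B| = 7.
Verify: 7 ≥ 7? Yes ✓.

CD lower bound = 7, actual |A + B| = 7.


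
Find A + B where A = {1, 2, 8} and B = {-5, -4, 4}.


A + B = {a + b : a ∈ A, b ∈ B}.
Enumerate all |A|·|B| = 3·3 = 9 pairs (a, b) and collect distinct sums.
a = 1: 1+-5=-4, 1+-4=-3, 1+4=5
a = 2: 2+-5=-3, 2+-4=-2, 2+4=6
a = 8: 8+-5=3, 8+-4=4, 8+4=12
Collecting distinct sums: A + B = {-4, -3, -2, 3, 4, 5, 6, 12}
|A + B| = 8

A + B = {-4, -3, -2, 3, 4, 5, 6, 12}


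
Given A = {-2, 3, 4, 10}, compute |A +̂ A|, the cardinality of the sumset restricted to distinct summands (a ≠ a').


Restricted sumset: A +̂ A = {a + a' : a ∈ A, a' ∈ A, a ≠ a'}.
Equivalently, take A + A and drop any sum 2a that is achievable ONLY as a + a for a ∈ A (i.e. sums representable only with equal summands).
Enumerate pairs (a, a') with a < a' (symmetric, so each unordered pair gives one sum; this covers all a ≠ a'):
  -2 + 3 = 1
  -2 + 4 = 2
  -2 + 10 = 8
  3 + 4 = 7
  3 + 10 = 13
  4 + 10 = 14
Collected distinct sums: {1, 2, 7, 8, 13, 14}
|A +̂ A| = 6
(Reference bound: |A +̂ A| ≥ 2|A| - 3 for |A| ≥ 2, with |A| = 4 giving ≥ 5.)

|A +̂ A| = 6


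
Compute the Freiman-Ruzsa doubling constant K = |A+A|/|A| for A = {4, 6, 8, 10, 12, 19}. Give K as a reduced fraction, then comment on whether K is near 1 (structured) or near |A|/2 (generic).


|A| = 6.
Compute A + A by enumerating all 36 pairs.
A + A = {8, 10, 12, 14, 16, 18, 20, 22, 23, 24, 25, 27, 29, 31, 38}, so |A + A| = 15.
K = |A + A| / |A| = 15/6 = 5/2 ≈ 2.5000.
Reference: AP of size 6 gives K = 11/6 ≈ 1.8333; a fully generic set of size 6 gives K ≈ 3.5000.

|A| = 6, |A + A| = 15, K = 15/6 = 5/2.


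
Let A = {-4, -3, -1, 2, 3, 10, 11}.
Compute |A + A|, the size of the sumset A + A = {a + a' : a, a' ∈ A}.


A + A = {a + a' : a, a' ∈ A}; |A| = 7.
General bounds: 2|A| - 1 ≤ |A + A| ≤ |A|(|A|+1)/2, i.e. 13 ≤ |A + A| ≤ 28.
Lower bound 2|A|-1 is attained iff A is an arithmetic progression.
Enumerate sums a + a' for a ≤ a' (symmetric, so this suffices):
a = -4: -4+-4=-8, -4+-3=-7, -4+-1=-5, -4+2=-2, -4+3=-1, -4+10=6, -4+11=7
a = -3: -3+-3=-6, -3+-1=-4, -3+2=-1, -3+3=0, -3+10=7, -3+11=8
a = -1: -1+-1=-2, -1+2=1, -1+3=2, -1+10=9, -1+11=10
a = 2: 2+2=4, 2+3=5, 2+10=12, 2+11=13
a = 3: 3+3=6, 3+10=13, 3+11=14
a = 10: 10+10=20, 10+11=21
a = 11: 11+11=22
Distinct sums: {-8, -7, -6, -5, -4, -2, -1, 0, 1, 2, 4, 5, 6, 7, 8, 9, 10, 12, 13, 14, 20, 21, 22}
|A + A| = 23

|A + A| = 23


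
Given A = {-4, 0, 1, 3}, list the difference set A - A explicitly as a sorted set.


A - A = {a - a' : a, a' ∈ A}.
Compute a - a' for each ordered pair (a, a'):
a = -4: -4--4=0, -4-0=-4, -4-1=-5, -4-3=-7
a = 0: 0--4=4, 0-0=0, 0-1=-1, 0-3=-3
a = 1: 1--4=5, 1-0=1, 1-1=0, 1-3=-2
a = 3: 3--4=7, 3-0=3, 3-1=2, 3-3=0
Collecting distinct values (and noting 0 appears from a-a):
A - A = {-7, -5, -4, -3, -2, -1, 0, 1, 2, 3, 4, 5, 7}
|A - A| = 13

A - A = {-7, -5, -4, -3, -2, -1, 0, 1, 2, 3, 4, 5, 7}


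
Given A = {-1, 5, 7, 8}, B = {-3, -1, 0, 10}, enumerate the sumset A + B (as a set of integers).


A + B = {a + b : a ∈ A, b ∈ B}.
Enumerate all |A|·|B| = 4·4 = 16 pairs (a, b) and collect distinct sums.
a = -1: -1+-3=-4, -1+-1=-2, -1+0=-1, -1+10=9
a = 5: 5+-3=2, 5+-1=4, 5+0=5, 5+10=15
a = 7: 7+-3=4, 7+-1=6, 7+0=7, 7+10=17
a = 8: 8+-3=5, 8+-1=7, 8+0=8, 8+10=18
Collecting distinct sums: A + B = {-4, -2, -1, 2, 4, 5, 6, 7, 8, 9, 15, 17, 18}
|A + B| = 13

A + B = {-4, -2, -1, 2, 4, 5, 6, 7, 8, 9, 15, 17, 18}


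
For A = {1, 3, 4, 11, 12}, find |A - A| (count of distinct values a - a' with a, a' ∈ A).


A - A = {a - a' : a, a' ∈ A}; |A| = 5.
Bounds: 2|A|-1 ≤ |A - A| ≤ |A|² - |A| + 1, i.e. 9 ≤ |A - A| ≤ 21.
Note: 0 ∈ A - A always (from a - a). The set is symmetric: if d ∈ A - A then -d ∈ A - A.
Enumerate nonzero differences d = a - a' with a > a' (then include -d):
Positive differences: {1, 2, 3, 7, 8, 9, 10, 11}
Full difference set: {0} ∪ (positive diffs) ∪ (negative diffs).
|A - A| = 1 + 2·8 = 17 (matches direct enumeration: 17).

|A - A| = 17


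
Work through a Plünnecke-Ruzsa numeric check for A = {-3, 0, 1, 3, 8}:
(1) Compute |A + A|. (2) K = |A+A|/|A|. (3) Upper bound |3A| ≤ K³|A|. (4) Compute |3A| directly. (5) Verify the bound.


|A| = 5.
Step 1: Compute A + A by enumerating all 25 pairs.
A + A = {-6, -3, -2, 0, 1, 2, 3, 4, 5, 6, 8, 9, 11, 16}, so |A + A| = 14.
Step 2: Doubling constant K = |A + A|/|A| = 14/5 = 14/5 ≈ 2.8000.
Step 3: Plünnecke-Ruzsa gives |3A| ≤ K³·|A| = (2.8000)³ · 5 ≈ 109.7600.
Step 4: Compute 3A = A + A + A directly by enumerating all triples (a,b,c) ∈ A³; |3A| = 25.
Step 5: Check 25 ≤ 109.7600? Yes ✓.

K = 14/5, Plünnecke-Ruzsa bound K³|A| ≈ 109.7600, |3A| = 25, inequality holds.


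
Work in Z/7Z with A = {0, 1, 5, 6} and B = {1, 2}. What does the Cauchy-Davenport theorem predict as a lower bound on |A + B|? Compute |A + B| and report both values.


Cauchy-Davenport: |A + B| ≥ min(p, |A| + |B| - 1) for A, B nonempty in Z/pZ.
|A| = 4, |B| = 2, p = 7.
CD lower bound = min(7, 4 + 2 - 1) = min(7, 5) = 5.
Compute A + B mod 7 directly:
a = 0: 0+1=1, 0+2=2
a = 1: 1+1=2, 1+2=3
a = 5: 5+1=6, 5+2=0
a = 6: 6+1=0, 6+2=1
A + B = {0, 1, 2, 3, 6}, so |A + B| = 5.
Verify: 5 ≥ 5? Yes ✓.

CD lower bound = 5, actual |A + B| = 5.


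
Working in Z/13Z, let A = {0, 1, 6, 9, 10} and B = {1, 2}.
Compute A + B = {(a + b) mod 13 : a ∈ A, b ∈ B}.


Work in Z/13Z: reduce every sum a + b modulo 13.
Enumerate all 10 pairs:
a = 0: 0+1=1, 0+2=2
a = 1: 1+1=2, 1+2=3
a = 6: 6+1=7, 6+2=8
a = 9: 9+1=10, 9+2=11
a = 10: 10+1=11, 10+2=12
Distinct residues collected: {1, 2, 3, 7, 8, 10, 11, 12}
|A + B| = 8 (out of 13 total residues).

A + B = {1, 2, 3, 7, 8, 10, 11, 12}


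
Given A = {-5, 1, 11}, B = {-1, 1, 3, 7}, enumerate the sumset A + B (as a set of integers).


A + B = {a + b : a ∈ A, b ∈ B}.
Enumerate all |A|·|B| = 3·4 = 12 pairs (a, b) and collect distinct sums.
a = -5: -5+-1=-6, -5+1=-4, -5+3=-2, -5+7=2
a = 1: 1+-1=0, 1+1=2, 1+3=4, 1+7=8
a = 11: 11+-1=10, 11+1=12, 11+3=14, 11+7=18
Collecting distinct sums: A + B = {-6, -4, -2, 0, 2, 4, 8, 10, 12, 14, 18}
|A + B| = 11

A + B = {-6, -4, -2, 0, 2, 4, 8, 10, 12, 14, 18}


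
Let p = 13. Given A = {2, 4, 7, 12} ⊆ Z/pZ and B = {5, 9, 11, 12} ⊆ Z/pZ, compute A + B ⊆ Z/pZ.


Work in Z/13Z: reduce every sum a + b modulo 13.
Enumerate all 16 pairs:
a = 2: 2+5=7, 2+9=11, 2+11=0, 2+12=1
a = 4: 4+5=9, 4+9=0, 4+11=2, 4+12=3
a = 7: 7+5=12, 7+9=3, 7+11=5, 7+12=6
a = 12: 12+5=4, 12+9=8, 12+11=10, 12+12=11
Distinct residues collected: {0, 1, 2, 3, 4, 5, 6, 7, 8, 9, 10, 11, 12}
|A + B| = 13 (out of 13 total residues).

A + B = {0, 1, 2, 3, 4, 5, 6, 7, 8, 9, 10, 11, 12}


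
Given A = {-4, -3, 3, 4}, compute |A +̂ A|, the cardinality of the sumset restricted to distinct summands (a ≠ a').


Restricted sumset: A +̂ A = {a + a' : a ∈ A, a' ∈ A, a ≠ a'}.
Equivalently, take A + A and drop any sum 2a that is achievable ONLY as a + a for a ∈ A (i.e. sums representable only with equal summands).
Enumerate pairs (a, a') with a < a' (symmetric, so each unordered pair gives one sum; this covers all a ≠ a'):
  -4 + -3 = -7
  -4 + 3 = -1
  -4 + 4 = 0
  -3 + 3 = 0
  -3 + 4 = 1
  3 + 4 = 7
Collected distinct sums: {-7, -1, 0, 1, 7}
|A +̂ A| = 5
(Reference bound: |A +̂ A| ≥ 2|A| - 3 for |A| ≥ 2, with |A| = 4 giving ≥ 5.)

|A +̂ A| = 5


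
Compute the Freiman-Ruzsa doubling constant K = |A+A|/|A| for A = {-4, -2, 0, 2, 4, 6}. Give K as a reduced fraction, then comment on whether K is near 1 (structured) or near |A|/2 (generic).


|A| = 6.
Compute A + A by enumerating all 36 pairs.
A + A = {-8, -6, -4, -2, 0, 2, 4, 6, 8, 10, 12}, so |A + A| = 11.
K = |A + A| / |A| = 11/6 (already in lowest terms) ≈ 1.8333.
Reference: AP of size 6 gives K = 11/6 ≈ 1.8333; a fully generic set of size 6 gives K ≈ 3.5000.

|A| = 6, |A + A| = 11, K = 11/6.
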